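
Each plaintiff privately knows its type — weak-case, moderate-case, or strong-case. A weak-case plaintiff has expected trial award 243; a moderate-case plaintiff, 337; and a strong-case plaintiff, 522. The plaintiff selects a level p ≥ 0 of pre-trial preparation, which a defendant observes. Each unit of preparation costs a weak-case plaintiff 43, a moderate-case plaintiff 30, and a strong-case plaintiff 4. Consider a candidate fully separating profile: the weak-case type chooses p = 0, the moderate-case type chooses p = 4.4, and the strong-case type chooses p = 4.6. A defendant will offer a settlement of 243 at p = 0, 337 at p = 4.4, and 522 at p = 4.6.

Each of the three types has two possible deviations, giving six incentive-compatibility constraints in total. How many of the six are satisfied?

Strong-case (own payoff 522 − 4×4.6 = 503.6): to p=0 gives 243 → no gain ✓; to p=4.4 gives 337 − 4×4.4 = 319.4 → no gain ✓.
Moderate-case (own payoff 337 − 30×4.4 = 205): to p=0 gives 243 → profitable ✗; to p=4.6 gives 522 − 30×4.6 = 384 → profitable ✗.
Weak-case (own payoff 243): to p=4.4 gives 337 − 43×4.4 = 147.8 → no gain ✓; to p=4.6 gives 522 − 43×4.6 = 324.2 → profitable ✗.
3 of the 6 constraints hold; not an equilibrium.

3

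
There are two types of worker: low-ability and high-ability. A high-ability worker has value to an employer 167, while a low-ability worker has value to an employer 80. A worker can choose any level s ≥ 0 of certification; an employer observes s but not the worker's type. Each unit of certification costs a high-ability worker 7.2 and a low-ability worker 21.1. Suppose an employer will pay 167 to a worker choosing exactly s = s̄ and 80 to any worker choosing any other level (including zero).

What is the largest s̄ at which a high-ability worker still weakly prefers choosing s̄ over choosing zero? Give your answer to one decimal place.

12.1

Choosing s̄ yields the high-ability type 167 − 7.2·s̄; choosing zero yields 80.
The high-ability type is indifferent at 167 − 7.2·s̄ = 80, i.e. s̄ = (167 − 80) / 7.2 ≈ 12.1.
For any s̄ above 12.1 the high-ability type would rather pool at zero, so separation collapses.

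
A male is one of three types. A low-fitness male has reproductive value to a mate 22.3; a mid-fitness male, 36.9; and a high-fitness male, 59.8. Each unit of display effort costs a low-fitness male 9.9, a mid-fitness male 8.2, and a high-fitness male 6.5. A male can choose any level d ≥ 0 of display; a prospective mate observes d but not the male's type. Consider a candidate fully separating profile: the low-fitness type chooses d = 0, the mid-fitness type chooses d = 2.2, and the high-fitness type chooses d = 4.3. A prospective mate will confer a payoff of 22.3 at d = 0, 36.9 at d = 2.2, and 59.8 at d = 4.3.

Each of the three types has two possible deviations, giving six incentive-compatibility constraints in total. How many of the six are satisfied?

4

High-fitness (own payoff 59.8 − 6.5×4.3 = 31.85): to d=0 gives 22.3 → no gain ✓; to d=2.2 gives 36.9 − 6.5×2.2 = 22.6 → no gain ✓.
Mid-fitness (own payoff 36.9 − 8.2×2.2 = 18.86): to d=0 gives 22.3 → profitable ✗; to d=4.3 gives 59.8 − 8.2×4.3 = 24.54 → profitable ✗.
Low-fitness (own payoff 22.3): to d=2.2 gives 36.9 − 9.9×2.2 = 15.12 → no gain ✓; to d=4.3 gives 59.8 − 9.9×4.3 = 17.23 → no gain ✓.
4 of the 6 constraints hold; not an equilibrium.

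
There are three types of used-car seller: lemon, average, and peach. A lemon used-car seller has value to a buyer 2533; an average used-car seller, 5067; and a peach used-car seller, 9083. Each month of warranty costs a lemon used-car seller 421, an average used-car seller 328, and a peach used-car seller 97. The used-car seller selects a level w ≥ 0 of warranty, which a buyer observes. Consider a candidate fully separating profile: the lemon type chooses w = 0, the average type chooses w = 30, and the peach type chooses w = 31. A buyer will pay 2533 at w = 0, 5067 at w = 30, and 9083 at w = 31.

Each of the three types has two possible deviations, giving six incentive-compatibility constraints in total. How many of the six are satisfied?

4

Average (own payoff 5067 − 328×30 = -4773): to w=0 gives 2533 → profitable ✗; to w=31 gives 9083 − 328×31 = -1085 → profitable ✗.
Lemon (own payoff 2533): to w=30 gives 5067 − 421×30 = -7563 → no gain ✓; to w=31 gives 9083 − 421×31 = -3968 → no gain ✓.
Peach (own payoff 9083 − 97×31 = 6076): to w=0 gives 2533 → no gain ✓; to w=30 gives 5067 − 97×30 = 2157 → no gain ✓.
4 of the 6 constraints hold; not an equilibrium.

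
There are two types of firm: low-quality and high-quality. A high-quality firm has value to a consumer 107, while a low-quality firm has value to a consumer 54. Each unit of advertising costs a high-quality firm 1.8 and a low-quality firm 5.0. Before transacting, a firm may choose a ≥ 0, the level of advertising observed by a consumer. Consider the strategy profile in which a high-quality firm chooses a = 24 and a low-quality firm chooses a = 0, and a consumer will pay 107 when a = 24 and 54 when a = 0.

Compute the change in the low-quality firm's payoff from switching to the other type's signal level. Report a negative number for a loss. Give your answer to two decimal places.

Playing a = 0 the low-quality firm receives 54.
Deviating to a = 24 brings payment 107 at cost 5.0 × 24 = 120, netting -13.
Gain from deviating: -13 − 54 = -67.00.
The gain is negative, so the low-quality type's incentive-compatibility constraint is satisfied.

-67.00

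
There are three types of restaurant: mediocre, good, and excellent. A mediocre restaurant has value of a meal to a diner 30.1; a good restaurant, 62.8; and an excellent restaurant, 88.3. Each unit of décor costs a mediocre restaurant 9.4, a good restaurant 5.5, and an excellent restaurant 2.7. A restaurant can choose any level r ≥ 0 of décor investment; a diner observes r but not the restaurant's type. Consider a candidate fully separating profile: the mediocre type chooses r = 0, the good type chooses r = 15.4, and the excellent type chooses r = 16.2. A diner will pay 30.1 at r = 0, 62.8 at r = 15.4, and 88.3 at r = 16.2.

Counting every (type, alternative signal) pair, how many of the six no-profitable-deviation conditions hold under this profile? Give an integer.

4

Mediocre (own payoff 30.1): to r=15.4 gives 62.8 − 9.4×15.4 = -81.96 → no gain ✓; to r=16.2 gives 88.3 − 9.4×16.2 = -63.98 → no gain ✓.
Good (own payoff 62.8 − 5.5×15.4 = -21.9): to r=0 gives 30.1 → profitable ✗; to r=16.2 gives 88.3 − 5.5×16.2 = -0.8 → profitable ✗.
Excellent (own payoff 88.3 − 2.7×16.2 = 44.56): to r=0 gives 30.1 → no gain ✓; to r=15.4 gives 62.8 − 2.7×15.4 = 21.22 → no gain ✓.
4 of the 6 constraints hold; not an equilibrium.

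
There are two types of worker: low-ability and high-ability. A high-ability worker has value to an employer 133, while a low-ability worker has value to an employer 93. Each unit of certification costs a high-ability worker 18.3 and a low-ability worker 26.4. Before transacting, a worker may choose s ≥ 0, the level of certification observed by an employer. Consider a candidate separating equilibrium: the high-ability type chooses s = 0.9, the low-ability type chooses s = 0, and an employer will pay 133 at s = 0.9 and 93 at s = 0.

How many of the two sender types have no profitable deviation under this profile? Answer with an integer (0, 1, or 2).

Low-ability type: stay at 0 → 93; mimic → 133 − 26.4 × 0.9 = 109.24. IC fails (93 < 109.24).
High-ability type: signal → 133 − 18.3 × 0.9 = 116.53; deviate to 0 → 93. IC holds (116.53 ≥ 93).
1 of 2 constraints hold, so this profile is not an equilibrium.

1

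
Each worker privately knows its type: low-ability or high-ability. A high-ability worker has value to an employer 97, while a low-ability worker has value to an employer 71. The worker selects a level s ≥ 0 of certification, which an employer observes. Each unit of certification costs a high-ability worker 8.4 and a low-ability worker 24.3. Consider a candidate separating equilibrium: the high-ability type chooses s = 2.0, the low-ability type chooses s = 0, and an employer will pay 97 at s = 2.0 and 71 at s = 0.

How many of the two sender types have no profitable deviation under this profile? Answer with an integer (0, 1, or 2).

2

High-ability type: signal → 97 − 8.4 × 2.0 = 80.2; deviate to 0 → 71. IC holds (80.2 ≥ 71).
Low-ability type: stay at 0 → 71; mimic → 97 − 24.3 × 2.0 = 48.4. IC holds (71 ≥ 48.4).
2 of 2 constraints hold, so this is a separating equilibrium.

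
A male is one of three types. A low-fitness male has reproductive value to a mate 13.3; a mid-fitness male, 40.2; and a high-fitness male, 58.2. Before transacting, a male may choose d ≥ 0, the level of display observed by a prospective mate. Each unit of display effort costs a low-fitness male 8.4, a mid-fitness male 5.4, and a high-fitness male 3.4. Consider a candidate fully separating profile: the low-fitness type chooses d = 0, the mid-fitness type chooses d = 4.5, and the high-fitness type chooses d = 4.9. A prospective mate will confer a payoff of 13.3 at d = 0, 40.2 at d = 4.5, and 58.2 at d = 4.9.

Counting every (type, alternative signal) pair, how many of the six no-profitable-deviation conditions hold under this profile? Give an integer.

4

High-fitness (own payoff 58.2 − 3.4×4.9 = 41.54): to d=0 gives 13.3 → no gain ✓; to d=4.5 gives 40.2 − 3.4×4.5 = 24.9 → no gain ✓.
Low-fitness (own payoff 13.3): to d=4.5 gives 40.2 − 8.4×4.5 = 2.4 → no gain ✓; to d=4.9 gives 58.2 − 8.4×4.9 = 17.04 → profitable ✗.
Mid-fitness (own payoff 40.2 − 5.4×4.5 = 15.9): to d=0 gives 13.3 → no gain ✓; to d=4.9 gives 58.2 − 5.4×4.9 = 31.74 → profitable ✗.
4 of the 6 constraints hold; not an equilibrium.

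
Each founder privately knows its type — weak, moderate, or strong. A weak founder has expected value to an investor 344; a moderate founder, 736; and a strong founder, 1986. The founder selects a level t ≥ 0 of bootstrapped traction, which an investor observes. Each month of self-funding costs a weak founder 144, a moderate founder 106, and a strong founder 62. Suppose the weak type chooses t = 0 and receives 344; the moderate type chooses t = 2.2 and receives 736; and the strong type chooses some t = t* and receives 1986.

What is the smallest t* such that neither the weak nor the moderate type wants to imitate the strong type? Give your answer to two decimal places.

Weak type (on-path payoff 344) won't mimic when 344 ≥ 1986 − 144·t*, i.e. t* ≥ 11.40.
Moderate type (on-path payoff 736 − 106×2.2 = 502.8) won't mimic when 502.8 ≥ 1986 − 106·t*, i.e. t* ≥ 13.99.
Both must hold, so t* = max(11.40, 13.99) = 13.99. The moderate type's constraint binds.

13.99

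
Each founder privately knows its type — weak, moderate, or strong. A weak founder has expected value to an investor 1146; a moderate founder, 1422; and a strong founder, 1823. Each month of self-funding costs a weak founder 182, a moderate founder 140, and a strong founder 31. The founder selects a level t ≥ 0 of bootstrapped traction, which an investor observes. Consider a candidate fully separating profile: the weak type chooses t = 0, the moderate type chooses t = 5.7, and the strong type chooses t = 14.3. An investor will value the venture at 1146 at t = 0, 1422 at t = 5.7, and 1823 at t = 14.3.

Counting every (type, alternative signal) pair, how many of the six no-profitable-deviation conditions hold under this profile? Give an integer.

5

Strong (own payoff 1823 − 31×14.3 = 1379.7): to t=0 gives 1146 → no gain ✓; to t=5.7 gives 1422 − 31×5.7 = 1245.3 → no gain ✓.
Moderate (own payoff 1422 − 140×5.7 = 624): to t=0 gives 1146 → profitable ✗; to t=14.3 gives 1823 − 140×14.3 = -179 → no gain ✓.
Weak (own payoff 1146): to t=5.7 gives 1422 − 182×5.7 = 384.6 → no gain ✓; to t=14.3 gives 1823 − 182×14.3 = -779.6 → no gain ✓.
5 of the 6 constraints hold; not an equilibrium.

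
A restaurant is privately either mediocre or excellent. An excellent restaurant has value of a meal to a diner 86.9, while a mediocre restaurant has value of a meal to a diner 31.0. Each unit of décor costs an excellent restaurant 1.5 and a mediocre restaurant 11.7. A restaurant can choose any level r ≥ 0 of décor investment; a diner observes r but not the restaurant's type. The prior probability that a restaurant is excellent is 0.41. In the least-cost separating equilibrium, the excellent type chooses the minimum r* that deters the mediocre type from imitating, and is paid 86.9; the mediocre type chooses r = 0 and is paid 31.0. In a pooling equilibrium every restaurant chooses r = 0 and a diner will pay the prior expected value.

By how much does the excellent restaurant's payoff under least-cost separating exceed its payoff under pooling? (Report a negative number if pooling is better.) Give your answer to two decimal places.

Least-cost separating signal: r* solves 31.0 = 86.9 − 11.7·r*, so r* = (86.9 − 31.0)/11.7 ≈ 4.7778.
Excellent type's separating payoff: 86.9 − 1.5 × r* = 86.9 − 1.5 × (86.9 − 31.0)/11.7 = 86.9 − 83.85/11.7 ≈ 79.7333.
Pooling payoff: 0.41 × 86.9 + 0.59 × 31.0 = 53.919.
Difference: 79.7333 − 53.919 = 25.8143, i.e. 25.81 to two decimal places.
The excellent type prefers to separate.

25.81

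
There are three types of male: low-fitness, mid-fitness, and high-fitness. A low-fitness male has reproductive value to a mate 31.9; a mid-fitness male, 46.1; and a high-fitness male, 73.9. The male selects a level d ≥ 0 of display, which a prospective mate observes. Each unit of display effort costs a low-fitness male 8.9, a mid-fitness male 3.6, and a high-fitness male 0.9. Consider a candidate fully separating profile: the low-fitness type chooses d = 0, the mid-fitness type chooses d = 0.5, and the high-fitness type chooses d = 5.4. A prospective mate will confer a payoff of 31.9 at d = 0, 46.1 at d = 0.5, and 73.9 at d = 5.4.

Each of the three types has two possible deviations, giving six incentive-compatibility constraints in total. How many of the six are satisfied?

Low-fitness (own payoff 31.9): to d=0.5 gives 46.1 − 8.9×0.5 = 41.65 → profitable ✗; to d=5.4 gives 73.9 − 8.9×5.4 = 25.84 → no gain ✓.
Mid-fitness (own payoff 46.1 − 3.6×0.5 = 44.3): to d=0 gives 31.9 → no gain ✓; to d=5.4 gives 73.9 − 3.6×5.4 = 54.46 → profitable ✗.
High-fitness (own payoff 73.9 − 0.9×5.4 = 69.04): to d=0 gives 31.9 → no gain ✓; to d=0.5 gives 46.1 − 0.9×0.5 = 45.65 → no gain ✓.
4 of the 6 constraints hold; not an equilibrium.

4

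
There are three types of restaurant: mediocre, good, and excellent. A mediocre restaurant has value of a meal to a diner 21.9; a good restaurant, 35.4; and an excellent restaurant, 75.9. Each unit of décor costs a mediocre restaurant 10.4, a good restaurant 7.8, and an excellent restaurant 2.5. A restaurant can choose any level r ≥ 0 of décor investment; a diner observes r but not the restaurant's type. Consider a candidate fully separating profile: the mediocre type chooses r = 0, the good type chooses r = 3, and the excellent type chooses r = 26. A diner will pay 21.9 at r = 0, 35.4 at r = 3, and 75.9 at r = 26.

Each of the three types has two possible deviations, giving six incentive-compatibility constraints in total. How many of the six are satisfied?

Good (own payoff 35.4 − 7.8×3 = 12): to r=0 gives 21.9 → profitable ✗; to r=26 gives 75.9 − 7.8×26 = -126.9 → no gain ✓.
Excellent (own payoff 75.9 − 2.5×26 = 10.9): to r=0 gives 21.9 → profitable ✗; to r=3 gives 35.4 − 2.5×3 = 27.9 → profitable ✗.
Mediocre (own payoff 21.9): to r=3 gives 35.4 − 10.4×3 = 4.2 → no gain ✓; to r=26 gives 75.9 − 10.4×26 = -194.5 → no gain ✓.
3 of the 6 constraints hold; not an equilibrium.

3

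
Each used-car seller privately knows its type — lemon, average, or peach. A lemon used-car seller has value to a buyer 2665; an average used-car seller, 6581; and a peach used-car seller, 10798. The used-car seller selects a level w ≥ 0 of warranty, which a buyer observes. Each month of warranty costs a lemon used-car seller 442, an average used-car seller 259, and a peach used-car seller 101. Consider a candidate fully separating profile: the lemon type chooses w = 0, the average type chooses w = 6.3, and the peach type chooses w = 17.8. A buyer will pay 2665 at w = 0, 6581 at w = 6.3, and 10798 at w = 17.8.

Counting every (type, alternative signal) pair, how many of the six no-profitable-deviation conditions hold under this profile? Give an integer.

Peach (own payoff 10798 − 101×17.8 = 9000.2): to w=0 gives 2665 → no gain ✓; to w=6.3 gives 6581 − 101×6.3 = 5944.7 → no gain ✓.
Average (own payoff 6581 − 259×6.3 = 4949.3): to w=0 gives 2665 → no gain ✓; to w=17.8 gives 10798 − 259×17.8 = 6187.8 → profitable ✗.
Lemon (own payoff 2665): to w=6.3 gives 6581 − 442×6.3 = 3796.4 → profitable ✗; to w=17.8 gives 10798 − 442×17.8 = 2930.4 → profitable ✗.
3 of the 6 constraints hold; not an equilibrium.

3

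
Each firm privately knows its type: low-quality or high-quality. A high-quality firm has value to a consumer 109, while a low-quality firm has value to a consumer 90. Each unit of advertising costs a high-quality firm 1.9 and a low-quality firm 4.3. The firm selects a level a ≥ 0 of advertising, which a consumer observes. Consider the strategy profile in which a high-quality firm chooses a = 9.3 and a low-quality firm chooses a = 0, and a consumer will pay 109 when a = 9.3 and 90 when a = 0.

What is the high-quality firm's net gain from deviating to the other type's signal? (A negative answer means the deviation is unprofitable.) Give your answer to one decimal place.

-1.3

Playing a = 9.3 the high-quality firm receives 109 − 1.9 × 9.3 = 91.33.
Deviating to a = 0 yields 90 instead.
Gain from deviating: 90 − 91.33 = -1.33, i.e. -1.3 to one decimal place.
The gain is negative, so the high-quality type's incentive-compatibility constraint is satisfied.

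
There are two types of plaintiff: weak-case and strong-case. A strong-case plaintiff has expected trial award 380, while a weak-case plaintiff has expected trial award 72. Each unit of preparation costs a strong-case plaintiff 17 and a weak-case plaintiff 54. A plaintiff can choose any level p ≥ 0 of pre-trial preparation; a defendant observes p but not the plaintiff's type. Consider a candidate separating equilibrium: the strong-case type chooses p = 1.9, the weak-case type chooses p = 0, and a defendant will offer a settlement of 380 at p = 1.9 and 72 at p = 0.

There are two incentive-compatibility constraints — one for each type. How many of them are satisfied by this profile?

Strong-case type: signal → 380 − 17 × 1.9 = 347.7; deviate to 0 → 72. IC holds (347.7 ≥ 72).
Weak-case type: stay at 0 → 72; mimic → 380 − 54 × 1.9 = 277.4. IC fails (72 < 277.4).
1 of 2 constraints hold, so this profile is not an equilibrium.

1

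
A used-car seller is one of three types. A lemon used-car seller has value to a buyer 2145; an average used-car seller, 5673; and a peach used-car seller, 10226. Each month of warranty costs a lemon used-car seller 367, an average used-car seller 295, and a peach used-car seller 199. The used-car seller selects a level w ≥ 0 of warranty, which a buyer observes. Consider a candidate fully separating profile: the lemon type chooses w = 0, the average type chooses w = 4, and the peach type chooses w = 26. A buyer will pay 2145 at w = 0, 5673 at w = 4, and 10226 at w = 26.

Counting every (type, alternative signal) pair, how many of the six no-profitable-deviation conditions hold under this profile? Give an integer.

Average (own payoff 5673 − 295×4 = 4493): to w=0 gives 2145 → no gain ✓; to w=26 gives 10226 − 295×26 = 2556 → no gain ✓.
Peach (own payoff 10226 − 199×26 = 5052): to w=0 gives 2145 → no gain ✓; to w=4 gives 5673 − 199×4 = 4877 → no gain ✓.
Lemon (own payoff 2145): to w=4 gives 5673 − 367×4 = 4205 → profitable ✗; to w=26 gives 10226 − 367×26 = 684 → no gain ✓.
5 of the 6 constraints hold; not an equilibrium.

5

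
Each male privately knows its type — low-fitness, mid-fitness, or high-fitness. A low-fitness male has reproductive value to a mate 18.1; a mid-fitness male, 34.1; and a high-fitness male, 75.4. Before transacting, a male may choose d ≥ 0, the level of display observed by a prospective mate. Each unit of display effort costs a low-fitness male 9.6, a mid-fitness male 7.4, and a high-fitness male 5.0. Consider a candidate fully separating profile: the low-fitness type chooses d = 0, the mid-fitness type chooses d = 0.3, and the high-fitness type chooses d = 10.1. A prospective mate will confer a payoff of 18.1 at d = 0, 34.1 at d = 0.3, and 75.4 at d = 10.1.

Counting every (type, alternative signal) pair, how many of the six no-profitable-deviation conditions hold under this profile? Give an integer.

Low-fitness (own payoff 18.1): to d=0.3 gives 34.1 − 9.6×0.3 = 31.22 → profitable ✗; to d=10.1 gives 75.4 − 9.6×10.1 = -21.56 → no gain ✓.
Mid-fitness (own payoff 34.1 − 7.4×0.3 = 31.88): to d=0 gives 18.1 → no gain ✓; to d=10.1 gives 75.4 − 7.4×10.1 = 0.66 → no gain ✓.
High-fitness (own payoff 75.4 − 5.0×10.1 = 24.9): to d=0 gives 18.1 → no gain ✓; to d=0.3 gives 34.1 − 5.0×0.3 = 32.6 → profitable ✗.
4 of the 6 constraints hold; not an equilibrium.

4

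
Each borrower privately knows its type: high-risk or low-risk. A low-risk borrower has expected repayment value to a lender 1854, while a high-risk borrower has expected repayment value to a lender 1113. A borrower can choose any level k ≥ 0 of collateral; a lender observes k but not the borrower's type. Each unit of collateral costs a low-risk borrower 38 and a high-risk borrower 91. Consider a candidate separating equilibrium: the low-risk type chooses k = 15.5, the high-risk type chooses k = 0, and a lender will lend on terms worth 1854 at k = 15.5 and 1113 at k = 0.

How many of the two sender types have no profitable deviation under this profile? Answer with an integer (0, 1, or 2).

High-risk type: stay at 0 → 1113; mimic → 1854 − 91 × 15.5 = 443.5. IC holds (1113 ≥ 443.5).
Low-risk type: signal → 1854 − 38 × 15.5 = 1265; deviate to 0 → 1113. IC holds (1265 ≥ 1113).
2 of 2 constraints hold, so this is a separating equilibrium.

2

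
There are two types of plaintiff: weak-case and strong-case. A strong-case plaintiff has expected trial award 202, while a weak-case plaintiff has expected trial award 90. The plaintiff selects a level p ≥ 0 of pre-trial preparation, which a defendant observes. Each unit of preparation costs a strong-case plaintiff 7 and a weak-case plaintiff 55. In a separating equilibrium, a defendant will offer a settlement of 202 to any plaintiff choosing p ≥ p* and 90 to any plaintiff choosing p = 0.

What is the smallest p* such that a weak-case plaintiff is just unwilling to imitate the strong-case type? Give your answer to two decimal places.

A weak-case plaintiff choosing p = 0 receives 90.
Imitating at p* instead would pay 202 at cost 55·p*, netting 202 − 55·p*.
Indifference: 90 = 202 − 55·p*, so p* = (202 − 90) / 55 ≈ 2.04.
This is the weak-case type's binding incentive-compatibility constraint; any p ≥ 2.04 sustains separation on that side.

2.04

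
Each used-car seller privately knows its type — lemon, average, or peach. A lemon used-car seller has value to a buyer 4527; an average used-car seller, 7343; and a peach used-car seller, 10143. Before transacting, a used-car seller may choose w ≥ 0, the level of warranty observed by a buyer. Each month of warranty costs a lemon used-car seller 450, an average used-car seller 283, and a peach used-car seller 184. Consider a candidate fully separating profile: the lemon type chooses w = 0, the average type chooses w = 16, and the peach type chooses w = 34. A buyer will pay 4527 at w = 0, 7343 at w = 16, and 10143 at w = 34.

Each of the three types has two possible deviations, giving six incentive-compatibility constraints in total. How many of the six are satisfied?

Average (own payoff 7343 − 283×16 = 2815): to w=0 gives 4527 → profitable ✗; to w=34 gives 10143 − 283×34 = 521 → no gain ✓.
Lemon (own payoff 4527): to w=16 gives 7343 − 450×16 = 143 → no gain ✓; to w=34 gives 10143 − 450×34 = -5157 → no gain ✓.
Peach (own payoff 10143 − 184×34 = 3887): to w=0 gives 4527 → profitable ✗; to w=16 gives 7343 − 184×16 = 4399 → profitable ✗.
3 of the 6 constraints hold; not an equilibrium.

3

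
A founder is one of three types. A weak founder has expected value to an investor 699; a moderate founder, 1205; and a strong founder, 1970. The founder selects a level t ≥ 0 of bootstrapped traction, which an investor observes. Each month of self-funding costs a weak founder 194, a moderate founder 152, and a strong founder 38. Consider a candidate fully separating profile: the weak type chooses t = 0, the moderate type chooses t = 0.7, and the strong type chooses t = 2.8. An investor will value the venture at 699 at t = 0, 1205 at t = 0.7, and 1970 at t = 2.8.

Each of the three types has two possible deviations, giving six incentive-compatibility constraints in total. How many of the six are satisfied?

3

Strong (own payoff 1970 − 38×2.8 = 1863.6): to t=0 gives 699 → no gain ✓; to t=0.7 gives 1205 − 38×0.7 = 1178.4 → no gain ✓.
Moderate (own payoff 1205 − 152×0.7 = 1098.6): to t=0 gives 699 → no gain ✓; to t=2.8 gives 1970 − 152×2.8 = 1544.4 → profitable ✗.
Weak (own payoff 699): to t=0.7 gives 1205 − 194×0.7 = 1069.2 → profitable ✗; to t=2.8 gives 1970 − 194×2.8 = 1426.8 → profitable ✗.
3 of the 6 constraints hold; not an equilibrium.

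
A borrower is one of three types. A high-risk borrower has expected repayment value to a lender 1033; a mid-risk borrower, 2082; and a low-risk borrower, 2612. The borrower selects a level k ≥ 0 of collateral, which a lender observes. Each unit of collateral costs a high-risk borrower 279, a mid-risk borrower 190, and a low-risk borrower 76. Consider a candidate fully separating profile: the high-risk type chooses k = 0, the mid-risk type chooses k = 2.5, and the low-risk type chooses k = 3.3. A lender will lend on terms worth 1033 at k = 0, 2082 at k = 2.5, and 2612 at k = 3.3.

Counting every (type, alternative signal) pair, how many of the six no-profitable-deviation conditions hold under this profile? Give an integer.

3

High-risk (own payoff 1033): to k=2.5 gives 2082 − 279×2.5 = 1384.5 → profitable ✗; to k=3.3 gives 2612 − 279×3.3 = 1691.3 → profitable ✗.
Mid-risk (own payoff 2082 − 190×2.5 = 1607): to k=0 gives 1033 → no gain ✓; to k=3.3 gives 2612 − 190×3.3 = 1985 → profitable ✗.
Low-risk (own payoff 2612 − 76×3.3 = 2361.2): to k=0 gives 1033 → no gain ✓; to k=2.5 gives 2082 − 76×2.5 = 1892 → no gain ✓.
3 of the 6 constraints hold; not an equilibrium.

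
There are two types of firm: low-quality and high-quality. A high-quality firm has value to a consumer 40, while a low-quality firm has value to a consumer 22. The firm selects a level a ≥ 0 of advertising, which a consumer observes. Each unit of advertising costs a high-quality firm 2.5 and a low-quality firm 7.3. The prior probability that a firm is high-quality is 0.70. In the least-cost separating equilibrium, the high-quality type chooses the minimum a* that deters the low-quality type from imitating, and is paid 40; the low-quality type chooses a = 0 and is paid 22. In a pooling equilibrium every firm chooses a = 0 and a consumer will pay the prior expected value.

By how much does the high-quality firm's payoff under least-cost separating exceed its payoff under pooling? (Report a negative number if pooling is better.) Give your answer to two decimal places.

Least-cost separating signal: a* solves 22 = 40 − 7.3·a*, so a* = (40 − 22)/7.3 ≈ 2.4658.
High-quality type's separating payoff: 40 − 2.5 × a* = 40 − 2.5 × (40 − 22)/7.3 = 40 − 45/7.3 ≈ 33.8356.
Pooling payoff: 0.70 × 40 + 0.30 × 22 = 34.6.
Difference: 33.8356 − 34.6 = -0.7644, i.e. -0.76 to two decimal places.
The high-quality type would prefer the pooling outcome.

-0.76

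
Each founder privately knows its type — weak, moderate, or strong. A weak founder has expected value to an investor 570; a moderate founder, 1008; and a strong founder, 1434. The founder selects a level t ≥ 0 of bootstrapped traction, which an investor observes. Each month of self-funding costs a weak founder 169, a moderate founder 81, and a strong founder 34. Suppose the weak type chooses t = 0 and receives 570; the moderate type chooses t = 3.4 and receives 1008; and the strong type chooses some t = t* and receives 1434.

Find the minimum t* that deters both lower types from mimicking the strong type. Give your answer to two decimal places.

Weak type (on-path payoff 570) won't mimic when 570 ≥ 1434 − 169·t*, i.e. t* ≥ 5.11.
Moderate type (on-path payoff 1008 − 81×3.4 = 732.6) won't mimic when 732.6 ≥ 1434 − 81·t*, i.e. t* ≥ 8.66.
Both must hold, so t* = max(5.11, 8.66) = 8.66. The moderate type's constraint binds.

8.66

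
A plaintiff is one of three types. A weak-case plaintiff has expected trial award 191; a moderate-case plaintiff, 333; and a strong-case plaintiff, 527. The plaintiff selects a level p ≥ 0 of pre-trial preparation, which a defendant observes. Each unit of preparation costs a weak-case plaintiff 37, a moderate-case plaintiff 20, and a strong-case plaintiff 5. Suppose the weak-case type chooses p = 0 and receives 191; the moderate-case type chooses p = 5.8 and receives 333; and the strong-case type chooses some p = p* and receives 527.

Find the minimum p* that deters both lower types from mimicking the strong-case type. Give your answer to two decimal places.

Moderate-case type (on-path payoff 333 − 20×5.8 = 217) won't mimic when 217 ≥ 527 − 20·p*, i.e. p* ≥ 15.50.
Weak-case type (on-path payoff 191) won't mimic when 191 ≥ 527 − 37·p*, i.e. p* ≥ 9.08.
Both must hold, so p* = max(9.08, 15.50) = 15.50. The moderate-case type's constraint binds.

15.50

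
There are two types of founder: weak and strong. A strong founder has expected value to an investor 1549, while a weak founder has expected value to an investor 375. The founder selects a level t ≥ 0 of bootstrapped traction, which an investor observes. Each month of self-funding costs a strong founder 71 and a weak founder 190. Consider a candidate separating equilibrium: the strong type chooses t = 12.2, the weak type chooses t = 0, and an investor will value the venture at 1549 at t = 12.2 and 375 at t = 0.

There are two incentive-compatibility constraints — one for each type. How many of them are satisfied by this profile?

Weak type: stay at 0 → 375; mimic → 1549 − 190 × 12.2 = -769. IC holds (375 ≥ -769).
Strong type: signal → 1549 − 71 × 12.2 = 682.8; deviate to 0 → 375. IC holds (682.8 ≥ 375).
2 of 2 constraints hold, so this is a separating equilibrium.

2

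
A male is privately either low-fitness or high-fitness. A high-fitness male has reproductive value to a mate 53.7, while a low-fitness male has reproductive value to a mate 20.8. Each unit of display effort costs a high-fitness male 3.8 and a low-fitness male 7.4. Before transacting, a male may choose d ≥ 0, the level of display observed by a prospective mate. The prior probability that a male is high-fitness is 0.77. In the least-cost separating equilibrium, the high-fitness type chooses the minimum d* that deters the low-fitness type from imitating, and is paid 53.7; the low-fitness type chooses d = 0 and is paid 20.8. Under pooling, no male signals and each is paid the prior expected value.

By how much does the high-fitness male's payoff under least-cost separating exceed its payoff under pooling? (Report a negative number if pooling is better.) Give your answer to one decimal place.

-9.3

Least-cost separating signal: d* solves 20.8 = 53.7 − 7.4·d*, so d* = (53.7 − 20.8)/7.4 ≈ 4.4459.
High-fitness type's separating payoff: 53.7 − 3.8 × d* = 53.7 − 3.8 × (53.7 − 20.8)/7.4 = 53.7 − 125.02/7.4 ≈ 36.805.
Pooling payoff: 0.77 × 53.7 + 0.23 × 20.8 = 46.133.
Difference: 36.805 − 46.133 = -9.328, i.e. -9.3 to one decimal place.
The high-fitness type would prefer the pooling outcome.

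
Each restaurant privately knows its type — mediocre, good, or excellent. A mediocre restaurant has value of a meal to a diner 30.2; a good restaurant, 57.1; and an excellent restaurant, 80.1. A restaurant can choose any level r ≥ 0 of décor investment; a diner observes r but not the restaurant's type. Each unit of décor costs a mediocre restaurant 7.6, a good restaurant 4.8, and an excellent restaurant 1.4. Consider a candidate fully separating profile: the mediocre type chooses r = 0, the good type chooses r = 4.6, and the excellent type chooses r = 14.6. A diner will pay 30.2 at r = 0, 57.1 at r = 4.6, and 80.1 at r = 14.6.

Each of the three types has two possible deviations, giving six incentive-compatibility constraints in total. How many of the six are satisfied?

6

Excellent (own payoff 80.1 − 1.4×14.6 = 59.66): to r=0 gives 30.2 → no gain ✓; to r=4.6 gives 57.1 − 1.4×4.6 = 50.66 → no gain ✓.
Mediocre (own payoff 30.2): to r=4.6 gives 57.1 − 7.6×4.6 = 22.14 → no gain ✓; to r=14.6 gives 80.1 − 7.6×14.6 = -30.86 → no gain ✓.
Good (own payoff 57.1 − 4.8×4.6 = 35.02): to r=0 gives 30.2 → no gain ✓; to r=14.6 gives 80.1 − 4.8×14.6 = 10.02 → no gain ✓.
6 of the 6 constraints hold; this profile is a separating equilibrium.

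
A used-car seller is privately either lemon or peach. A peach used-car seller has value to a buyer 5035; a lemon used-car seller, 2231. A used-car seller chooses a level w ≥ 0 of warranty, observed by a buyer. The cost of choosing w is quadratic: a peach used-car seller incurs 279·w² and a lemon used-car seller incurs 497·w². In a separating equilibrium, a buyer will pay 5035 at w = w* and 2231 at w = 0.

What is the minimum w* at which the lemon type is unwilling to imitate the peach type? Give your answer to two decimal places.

The lemon type at w = 0 receives 2231; imitating at w* yields 5035 − 497·w*².
Indifference: 2231 = 5035 − 497·w*², so w*² = (5035 − 2231) / 497 ≈ 5.6419.
w* = √5.6419 ≈ 2.38.

2.38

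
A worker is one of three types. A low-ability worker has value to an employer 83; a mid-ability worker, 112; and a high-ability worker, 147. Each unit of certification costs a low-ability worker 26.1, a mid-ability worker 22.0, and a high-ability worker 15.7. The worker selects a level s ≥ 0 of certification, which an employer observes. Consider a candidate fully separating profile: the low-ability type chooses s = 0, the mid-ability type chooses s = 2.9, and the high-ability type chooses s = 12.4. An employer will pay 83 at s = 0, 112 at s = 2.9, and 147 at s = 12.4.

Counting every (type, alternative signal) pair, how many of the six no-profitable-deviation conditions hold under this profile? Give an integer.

High-ability (own payoff 147 − 15.7×12.4 = -47.68): to s=0 gives 83 → profitable ✗; to s=2.9 gives 112 − 15.7×2.9 = 66.47 → profitable ✗.
Mid-ability (own payoff 112 − 22.0×2.9 = 48.2): to s=0 gives 83 → profitable ✗; to s=12.4 gives 147 − 22.0×12.4 = -125.8 → no gain ✓.
Low-ability (own payoff 83): to s=2.9 gives 112 − 26.1×2.9 = 36.31 → no gain ✓; to s=12.4 gives 147 − 26.1×12.4 = -176.64 → no gain ✓.
3 of the 6 constraints hold; not an equilibrium.

3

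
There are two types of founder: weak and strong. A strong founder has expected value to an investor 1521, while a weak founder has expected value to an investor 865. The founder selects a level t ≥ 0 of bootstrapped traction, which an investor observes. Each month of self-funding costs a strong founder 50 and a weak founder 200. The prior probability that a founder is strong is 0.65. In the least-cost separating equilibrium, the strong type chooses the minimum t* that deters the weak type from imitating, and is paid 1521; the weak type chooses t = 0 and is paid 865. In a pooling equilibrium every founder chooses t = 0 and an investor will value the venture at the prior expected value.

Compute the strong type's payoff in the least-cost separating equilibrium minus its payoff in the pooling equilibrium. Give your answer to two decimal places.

Least-cost separating signal: t* solves 865 = 1521 − 200·t*, so t* = (1521 − 865)/200 = 3.28.
Strong type's separating payoff: 1521 − 50 × t* = 1521 − 50 × (1521 − 865)/200 = 1521 − 32800/200 = 1357.
Pooling payoff: 0.65 × 1521 + 0.35 × 865 = 1291.4.
Difference: 1357 − 1291.4 = 65.60.
The strong type prefers to separate.

65.60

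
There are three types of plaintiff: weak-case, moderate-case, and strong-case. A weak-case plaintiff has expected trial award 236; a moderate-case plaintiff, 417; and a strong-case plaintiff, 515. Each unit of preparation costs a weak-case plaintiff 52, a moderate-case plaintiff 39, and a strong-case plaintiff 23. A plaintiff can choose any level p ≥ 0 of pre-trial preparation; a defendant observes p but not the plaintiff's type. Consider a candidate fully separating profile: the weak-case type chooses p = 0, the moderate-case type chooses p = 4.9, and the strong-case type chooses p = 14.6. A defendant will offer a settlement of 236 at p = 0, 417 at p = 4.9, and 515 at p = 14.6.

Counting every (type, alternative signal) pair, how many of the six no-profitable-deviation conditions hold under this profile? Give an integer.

3

Moderate-case (own payoff 417 − 39×4.9 = 225.9): to p=0 gives 236 → profitable ✗; to p=14.6 gives 515 − 39×14.6 = -54.4 → no gain ✓.
Strong-case (own payoff 515 − 23×14.6 = 179.2): to p=0 gives 236 → profitable ✗; to p=4.9 gives 417 − 23×4.9 = 304.3 → profitable ✗.
Weak-case (own payoff 236): to p=4.9 gives 417 − 52×4.9 = 162.2 → no gain ✓; to p=14.6 gives 515 − 52×14.6 = -244.2 → no gain ✓.
3 of the 6 constraints hold; not an equilibrium.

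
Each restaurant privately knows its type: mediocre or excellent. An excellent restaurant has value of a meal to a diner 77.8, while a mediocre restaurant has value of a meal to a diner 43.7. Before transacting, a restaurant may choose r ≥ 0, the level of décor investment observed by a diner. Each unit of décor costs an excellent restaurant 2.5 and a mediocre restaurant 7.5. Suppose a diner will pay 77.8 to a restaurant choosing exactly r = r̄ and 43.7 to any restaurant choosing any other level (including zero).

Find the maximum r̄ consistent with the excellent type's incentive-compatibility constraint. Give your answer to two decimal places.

Choosing r̄ yields the excellent type 77.8 − 2.5·r̄; choosing zero yields 43.7.
The excellent type is indifferent at 77.8 − 2.5·r̄ = 43.7, i.e. r̄ = (77.8 − 43.7) / 2.5 = 13.64.
For any r̄ above 13.64 the excellent type would rather pool at zero, so separation collapses.

13.64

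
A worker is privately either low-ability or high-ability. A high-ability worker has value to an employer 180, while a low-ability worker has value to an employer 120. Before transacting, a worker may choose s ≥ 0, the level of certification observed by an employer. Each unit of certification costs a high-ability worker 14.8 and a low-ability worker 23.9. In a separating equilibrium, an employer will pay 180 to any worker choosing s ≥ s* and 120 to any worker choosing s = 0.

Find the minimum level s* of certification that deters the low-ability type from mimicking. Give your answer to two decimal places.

A low-ability worker choosing s = 0 receives 120.
Imitating at s* instead would pay 180 at cost 23.9·s*, netting 180 − 23.9·s*.
Indifference: 120 = 180 − 23.9·s*, so s* = (180 − 120) / 23.9 ≈ 2.51.
At s* the low-ability type's incentive constraint just binds; the high-ability type strictly prefers s* since its per-unit cost is lower.

2.51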